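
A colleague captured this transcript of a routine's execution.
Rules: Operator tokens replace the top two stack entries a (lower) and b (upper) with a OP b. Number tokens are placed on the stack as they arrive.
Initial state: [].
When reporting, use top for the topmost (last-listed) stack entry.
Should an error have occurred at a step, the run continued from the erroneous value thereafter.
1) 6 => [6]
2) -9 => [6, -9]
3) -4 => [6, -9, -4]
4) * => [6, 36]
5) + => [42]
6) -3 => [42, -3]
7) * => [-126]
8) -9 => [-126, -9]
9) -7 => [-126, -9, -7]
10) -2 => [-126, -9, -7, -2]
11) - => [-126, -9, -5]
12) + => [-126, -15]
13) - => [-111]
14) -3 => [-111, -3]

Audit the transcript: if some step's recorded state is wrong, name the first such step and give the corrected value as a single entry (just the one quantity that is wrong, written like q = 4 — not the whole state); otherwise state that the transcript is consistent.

step 1: push 6: top = 6 -> exactly as logged
step 2: push -9: top = -9 -> in agreement
step 3: push -4: top = -4 -> checks out
step 4: -9 * -4 = 36 -> no discrepancy
step 5: 6 + 36 = 42 -> matches
step 6: push -3: top = -3 -> in agreement
step 7: 42 * -3 = -126 -> confirmed correct
step 8: push -9: top = -9 -> no discrepancy
step 9: push -7: top = -7 -> verified
step 10: push -2: top = -2 -> confirmed correct
step 11: -7 - -2 = -5 -> in agreement
step 12: -9 + -5 = -14 -> the transcript has a different value
Step 12 is the first one off; corrected, top = -14.

step 12, top = -14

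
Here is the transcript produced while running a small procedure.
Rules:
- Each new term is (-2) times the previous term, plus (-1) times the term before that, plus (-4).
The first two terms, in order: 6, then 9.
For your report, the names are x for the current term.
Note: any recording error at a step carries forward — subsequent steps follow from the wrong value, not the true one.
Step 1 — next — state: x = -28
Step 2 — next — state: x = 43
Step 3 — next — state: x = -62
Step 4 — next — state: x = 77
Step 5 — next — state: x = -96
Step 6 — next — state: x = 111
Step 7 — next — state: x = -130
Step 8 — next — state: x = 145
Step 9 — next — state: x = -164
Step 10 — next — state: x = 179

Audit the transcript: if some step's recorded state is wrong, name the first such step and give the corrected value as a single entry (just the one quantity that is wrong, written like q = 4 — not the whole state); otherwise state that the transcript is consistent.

no error

1. x = -2*(9) + (-1)*(6) + (-4) = -28 (matches)
2. x = -2*(-28) + (-1)*(9) + (-4) = 43 (verified)
3. x = -2*(43) + (-1)*(-28) + (-4) = -62 (confirmed correct)
4. x = -2*(-62) + (-1)*(43) + (-4) = 77 (no discrepancy)
5. x = -2*(77) + (-1)*(-62) + (-4) = -96 (verified)
6. x = -2*(-96) + (-1)*(77) + (-4) = 111 (agrees with the transcript)
7. x = -2*(111) + (-1)*(-96) + (-4) = -130 (agrees with the transcript)
8. x = -2*(-130) + (-1)*(111) + (-4) = 145 (confirmed correct)
9. x = -2*(145) + (-1)*(-130) + (-4) = -164 (exactly as logged)
10. x = -2*(-164) + (-1)*(145) + (-4) = 179 (matches)
All steps check out; nothing to correct.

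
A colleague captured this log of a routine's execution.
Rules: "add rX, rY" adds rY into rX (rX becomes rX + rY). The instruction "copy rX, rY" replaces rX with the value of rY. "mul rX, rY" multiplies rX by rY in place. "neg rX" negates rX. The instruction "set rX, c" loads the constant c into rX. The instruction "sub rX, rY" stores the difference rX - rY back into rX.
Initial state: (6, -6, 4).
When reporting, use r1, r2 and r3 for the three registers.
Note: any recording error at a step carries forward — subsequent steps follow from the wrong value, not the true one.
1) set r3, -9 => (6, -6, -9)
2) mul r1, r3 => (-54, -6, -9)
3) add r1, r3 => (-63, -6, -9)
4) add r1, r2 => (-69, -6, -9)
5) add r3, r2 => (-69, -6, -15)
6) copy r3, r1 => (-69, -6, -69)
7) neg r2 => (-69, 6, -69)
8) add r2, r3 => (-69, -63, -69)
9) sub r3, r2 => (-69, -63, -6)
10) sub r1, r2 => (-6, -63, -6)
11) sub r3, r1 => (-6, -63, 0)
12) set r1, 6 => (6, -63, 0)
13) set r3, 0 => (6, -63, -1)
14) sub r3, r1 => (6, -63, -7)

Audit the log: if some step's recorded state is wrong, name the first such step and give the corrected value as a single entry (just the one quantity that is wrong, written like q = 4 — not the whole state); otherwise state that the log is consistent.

step 13, r3 = 0

step 1: r3 = -9 -> matches
step 2: r1 = 6 * -9 = -54 -> verified
step 3: r1 = -54 + -9 = -63 -> exactly as logged
step 4: r1 = -63 + -6 = -69 -> agrees with the log
step 5: r3 = -9 + -6 = -15 -> checks out
step 6: r3 = -69 -> matches
step 7: r2 = -(-6) = 6 -> consistent with the log
step 8: r2 = 6 + -69 = -63 -> exactly as logged
step 9: r3 = -69 - -63 = -6 -> consistent with the log
step 10: r1 = -69 - -63 = -6 -> exactly as logged
step 11: r3 = -6 - -6 = 0 -> matches
step 12: r1 = 6 -> in agreement
step 13: r3 = 0 -> a discrepancy with the log
The audit stops at step 13: the recorded entry is wrong and should be r3 = 0.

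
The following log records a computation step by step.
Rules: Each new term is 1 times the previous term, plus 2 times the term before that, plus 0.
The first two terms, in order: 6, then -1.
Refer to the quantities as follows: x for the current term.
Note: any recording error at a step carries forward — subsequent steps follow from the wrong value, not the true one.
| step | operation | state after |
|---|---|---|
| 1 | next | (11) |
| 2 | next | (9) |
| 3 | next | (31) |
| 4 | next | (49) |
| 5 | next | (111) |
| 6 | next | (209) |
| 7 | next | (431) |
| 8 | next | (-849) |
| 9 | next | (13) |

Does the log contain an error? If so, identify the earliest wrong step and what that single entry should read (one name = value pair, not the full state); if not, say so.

step 8, x = 849

step 1: x = 1*(-1) + (2)*(6) + (0) = 11 -> consistent with the log
step 2: x = 1*(11) + (2)*(-1) + (0) = 9 -> consistent with the log
step 3: x = 1*(9) + (2)*(11) + (0) = 31 -> agrees with the log
step 4: x = 1*(31) + (2)*(9) + (0) = 49 -> matches
step 5: x = 1*(49) + (2)*(31) + (0) = 111 -> checks out
step 6: x = 1*(111) + (2)*(49) + (0) = 209 -> exactly as logged
step 7: x = 1*(209) + (2)*(111) + (0) = 431 -> checks out
step 8: x = 1*(431) + (2)*(209) + (0) = 849 -> the log disagrees here
The audit stops at step 8: the recorded entry is wrong and should be x = 849.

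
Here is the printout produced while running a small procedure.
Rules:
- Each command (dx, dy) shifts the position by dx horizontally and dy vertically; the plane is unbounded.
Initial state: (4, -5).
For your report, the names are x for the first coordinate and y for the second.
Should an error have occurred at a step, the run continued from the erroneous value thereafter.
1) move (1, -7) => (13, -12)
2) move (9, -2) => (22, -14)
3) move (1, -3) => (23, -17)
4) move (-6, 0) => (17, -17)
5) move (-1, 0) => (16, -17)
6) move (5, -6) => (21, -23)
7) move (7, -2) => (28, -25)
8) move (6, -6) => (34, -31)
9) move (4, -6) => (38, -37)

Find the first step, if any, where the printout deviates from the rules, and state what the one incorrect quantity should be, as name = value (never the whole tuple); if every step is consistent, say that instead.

Recomputing the run from the initial state:
step 1: x = 5, y = -12
step 2: x = 14, y = -14
step 3: x = 15, y = -17
step 4: x = 9, y = -17
step 5: x = 8, y = -17
step 6: x = 13, y = -23
step 7: x = 20, y = -25
step 8: x = 26, y = -31
step 9: x = 30, y = -37
The first disagreement with the printout is at step 1, where the value should be x = 5.

step 1, x = 5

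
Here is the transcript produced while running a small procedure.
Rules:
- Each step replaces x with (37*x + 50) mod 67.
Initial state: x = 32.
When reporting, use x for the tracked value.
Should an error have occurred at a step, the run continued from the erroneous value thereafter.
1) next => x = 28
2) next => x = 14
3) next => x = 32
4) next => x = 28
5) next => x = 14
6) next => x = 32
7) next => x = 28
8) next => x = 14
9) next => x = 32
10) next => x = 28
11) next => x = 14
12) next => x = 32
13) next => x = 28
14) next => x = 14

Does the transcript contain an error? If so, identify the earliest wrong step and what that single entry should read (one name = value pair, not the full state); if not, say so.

no error

1. x = (37*32 + 50) mod 67 = 28 (matches)
2. x = (37*28 + 50) mod 67 = 14 (confirmed correct)
3. x = (37*14 + 50) mod 67 = 32 (no discrepancy)
4. x = (37*32 + 50) mod 67 = 28 (agrees with the transcript)
5. x = (37*28 + 50) mod 67 = 14 (consistent with the transcript)
6. x = (37*14 + 50) mod 67 = 32 (checks out)
7. x = (37*32 + 50) mod 67 = 28 (confirmed correct)
8. x = (37*28 + 50) mod 67 = 14 (no discrepancy)
9. x = (37*14 + 50) mod 67 = 32 (confirmed correct)
10. x = (37*32 + 50) mod 67 = 28 (verified)
11. x = (37*28 + 50) mod 67 = 14 (no discrepancy)
12. x = (37*14 + 50) mod 67 = 32 (exactly as logged)
13. x = (37*32 + 50) mod 67 = 28 (confirmed correct)
14. x = (37*28 + 50) mod 67 = 14 (matches)
All steps check out; nothing to correct.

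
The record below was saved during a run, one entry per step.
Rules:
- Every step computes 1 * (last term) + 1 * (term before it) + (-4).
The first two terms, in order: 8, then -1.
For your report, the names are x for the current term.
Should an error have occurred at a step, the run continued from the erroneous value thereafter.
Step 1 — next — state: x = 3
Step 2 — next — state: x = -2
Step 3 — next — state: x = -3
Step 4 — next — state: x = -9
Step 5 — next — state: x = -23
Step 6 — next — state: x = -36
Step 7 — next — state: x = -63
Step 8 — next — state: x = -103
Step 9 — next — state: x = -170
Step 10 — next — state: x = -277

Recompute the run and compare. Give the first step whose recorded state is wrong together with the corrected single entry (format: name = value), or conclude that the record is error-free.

step 5, x = -16

Step 1: x = 1*(-1) + (1)*(8) + (-4) = 3 — confirmed correct.
Step 2: x = 1*(3) + (1)*(-1) + (-4) = -2 — exactly as logged.
Step 3: x = 1*(-2) + (1)*(3) + (-4) = -3 — in agreement.
Step 4: x = 1*(-3) + (1)*(-2) + (-4) = -9 — verified.
Step 5: x = 1*(-9) + (1)*(-3) + (-4) = -16 — not what was recorded.
First incorrect step: 5; the correct value is x = -16.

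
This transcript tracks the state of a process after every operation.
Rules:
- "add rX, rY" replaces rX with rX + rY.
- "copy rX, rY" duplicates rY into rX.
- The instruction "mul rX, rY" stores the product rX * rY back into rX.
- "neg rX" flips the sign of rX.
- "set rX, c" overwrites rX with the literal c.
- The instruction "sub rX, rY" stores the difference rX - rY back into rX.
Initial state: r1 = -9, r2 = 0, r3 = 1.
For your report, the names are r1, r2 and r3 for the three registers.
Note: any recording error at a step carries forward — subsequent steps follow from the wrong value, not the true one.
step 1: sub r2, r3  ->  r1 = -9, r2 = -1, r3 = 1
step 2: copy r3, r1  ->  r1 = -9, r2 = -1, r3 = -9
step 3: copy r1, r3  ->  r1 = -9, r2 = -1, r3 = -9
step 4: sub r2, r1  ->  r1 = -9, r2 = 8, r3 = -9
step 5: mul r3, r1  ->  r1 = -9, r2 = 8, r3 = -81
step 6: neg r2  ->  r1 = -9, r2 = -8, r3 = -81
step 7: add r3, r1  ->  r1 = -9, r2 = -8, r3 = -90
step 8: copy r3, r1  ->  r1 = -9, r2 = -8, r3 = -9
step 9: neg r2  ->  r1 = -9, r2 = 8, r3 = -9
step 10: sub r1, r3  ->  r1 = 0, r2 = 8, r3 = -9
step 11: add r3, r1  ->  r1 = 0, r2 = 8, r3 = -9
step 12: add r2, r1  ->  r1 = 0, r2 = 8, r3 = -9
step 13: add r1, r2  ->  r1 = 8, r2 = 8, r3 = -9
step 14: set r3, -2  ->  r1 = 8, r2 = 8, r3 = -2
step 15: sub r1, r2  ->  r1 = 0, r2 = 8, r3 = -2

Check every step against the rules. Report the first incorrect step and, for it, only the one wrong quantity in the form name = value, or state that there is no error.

step 5, r3 = 81

step 1: r2 = 0 - 1 = -1 -> same as recorded
step 2: r3 = -9 -> no discrepancy
step 3: r1 = -9 -> checks out
step 4: r2 = -1 - -9 = 8 -> matches
step 5: r3 = -9 * -9 = 81 -> the transcript has a different value
So the first discrepancy is step 5, where the right value is r3 = 81.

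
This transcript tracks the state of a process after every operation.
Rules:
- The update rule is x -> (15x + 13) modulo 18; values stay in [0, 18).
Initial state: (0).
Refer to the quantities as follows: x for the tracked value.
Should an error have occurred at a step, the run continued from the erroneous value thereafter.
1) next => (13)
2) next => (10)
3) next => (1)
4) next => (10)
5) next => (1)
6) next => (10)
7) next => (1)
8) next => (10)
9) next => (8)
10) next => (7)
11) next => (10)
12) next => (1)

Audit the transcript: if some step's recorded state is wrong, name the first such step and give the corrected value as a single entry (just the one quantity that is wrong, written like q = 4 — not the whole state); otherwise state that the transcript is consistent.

step 9, x = 1

1. x = (15*0 + 13) mod 18 = 13 (in agreement)
2. x = (15*13 + 13) mod 18 = 10 (matches)
3. x = (15*10 + 13) mod 18 = 1 (consistent with the transcript)
4. x = (15*1 + 13) mod 18 = 10 (matches)
5. x = (15*10 + 13) mod 18 = 1 (in agreement)
6. x = (15*1 + 13) mod 18 = 10 (verified)
7. x = (15*10 + 13) mod 18 = 1 (exactly as logged)
8. x = (15*1 + 13) mod 18 = 10 (no discrepancy)
9. x = (15*10 + 13) mod 18 = 1 (the entry is off here)
Step 9 is the first one off; corrected, x = 1.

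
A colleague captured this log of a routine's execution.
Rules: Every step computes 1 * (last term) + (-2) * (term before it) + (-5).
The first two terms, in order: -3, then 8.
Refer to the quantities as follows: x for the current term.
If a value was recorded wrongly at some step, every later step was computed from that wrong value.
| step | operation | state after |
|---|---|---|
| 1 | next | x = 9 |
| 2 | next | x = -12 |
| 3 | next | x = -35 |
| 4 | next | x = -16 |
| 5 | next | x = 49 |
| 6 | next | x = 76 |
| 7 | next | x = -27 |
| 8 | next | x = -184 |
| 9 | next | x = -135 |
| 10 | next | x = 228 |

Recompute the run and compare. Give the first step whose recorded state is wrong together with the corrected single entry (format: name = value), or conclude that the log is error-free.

no error

Recomputing the run from the initial state:
step 1: x = 9
step 2: x = -12
step 3: x = -35
step 4: x = -16
step 5: x = 49
step 6: x = 76
step 7: x = -27
step 8: x = -184
step 9: x = -135
step 10: x = 228
This matches the log at every step.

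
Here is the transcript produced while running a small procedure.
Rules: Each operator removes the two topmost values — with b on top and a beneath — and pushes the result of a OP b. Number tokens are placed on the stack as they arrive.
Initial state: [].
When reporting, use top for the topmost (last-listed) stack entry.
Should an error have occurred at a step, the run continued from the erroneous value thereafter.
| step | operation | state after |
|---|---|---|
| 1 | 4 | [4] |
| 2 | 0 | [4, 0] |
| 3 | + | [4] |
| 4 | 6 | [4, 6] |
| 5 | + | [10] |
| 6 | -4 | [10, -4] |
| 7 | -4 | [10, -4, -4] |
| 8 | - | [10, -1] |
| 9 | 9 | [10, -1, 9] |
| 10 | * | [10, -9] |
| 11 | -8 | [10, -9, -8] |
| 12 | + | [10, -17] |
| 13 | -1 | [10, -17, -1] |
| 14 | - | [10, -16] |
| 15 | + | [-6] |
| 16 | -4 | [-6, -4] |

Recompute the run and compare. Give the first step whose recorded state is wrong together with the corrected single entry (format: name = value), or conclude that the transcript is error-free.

step 8, top = 0

Step 1: push 4: top = 4 — no discrepancy.
Step 2: push 0: top = 0 — agrees with the transcript.
Step 3: 4 + 0 = 4 — consistent with the transcript.
Step 4: push 6: top = 6 — checks out.
Step 5: 4 + 6 = 10 — same as recorded.
Step 6: push -4: top = -4 — consistent with the transcript.
Step 7: push -4: top = -4 — confirmed correct.
Step 8: -4 - -4 = 0 — the recorded entry deviates here.
The earliest wrong entry is at step 8: it should read top = 0.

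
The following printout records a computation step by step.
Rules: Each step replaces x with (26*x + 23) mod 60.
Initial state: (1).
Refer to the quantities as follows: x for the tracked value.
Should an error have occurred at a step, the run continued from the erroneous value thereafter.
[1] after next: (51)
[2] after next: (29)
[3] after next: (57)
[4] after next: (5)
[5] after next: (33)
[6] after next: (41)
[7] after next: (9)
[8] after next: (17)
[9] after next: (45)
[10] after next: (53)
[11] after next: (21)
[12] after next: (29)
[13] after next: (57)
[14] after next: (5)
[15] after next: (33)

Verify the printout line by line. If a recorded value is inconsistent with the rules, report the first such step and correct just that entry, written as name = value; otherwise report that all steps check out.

Step 1: x = (26*1 + 23) mod 60 = 49 — the printout disagrees here.
The earliest wrong entry is at step 1: it should read x = 49.

step 1, x = 49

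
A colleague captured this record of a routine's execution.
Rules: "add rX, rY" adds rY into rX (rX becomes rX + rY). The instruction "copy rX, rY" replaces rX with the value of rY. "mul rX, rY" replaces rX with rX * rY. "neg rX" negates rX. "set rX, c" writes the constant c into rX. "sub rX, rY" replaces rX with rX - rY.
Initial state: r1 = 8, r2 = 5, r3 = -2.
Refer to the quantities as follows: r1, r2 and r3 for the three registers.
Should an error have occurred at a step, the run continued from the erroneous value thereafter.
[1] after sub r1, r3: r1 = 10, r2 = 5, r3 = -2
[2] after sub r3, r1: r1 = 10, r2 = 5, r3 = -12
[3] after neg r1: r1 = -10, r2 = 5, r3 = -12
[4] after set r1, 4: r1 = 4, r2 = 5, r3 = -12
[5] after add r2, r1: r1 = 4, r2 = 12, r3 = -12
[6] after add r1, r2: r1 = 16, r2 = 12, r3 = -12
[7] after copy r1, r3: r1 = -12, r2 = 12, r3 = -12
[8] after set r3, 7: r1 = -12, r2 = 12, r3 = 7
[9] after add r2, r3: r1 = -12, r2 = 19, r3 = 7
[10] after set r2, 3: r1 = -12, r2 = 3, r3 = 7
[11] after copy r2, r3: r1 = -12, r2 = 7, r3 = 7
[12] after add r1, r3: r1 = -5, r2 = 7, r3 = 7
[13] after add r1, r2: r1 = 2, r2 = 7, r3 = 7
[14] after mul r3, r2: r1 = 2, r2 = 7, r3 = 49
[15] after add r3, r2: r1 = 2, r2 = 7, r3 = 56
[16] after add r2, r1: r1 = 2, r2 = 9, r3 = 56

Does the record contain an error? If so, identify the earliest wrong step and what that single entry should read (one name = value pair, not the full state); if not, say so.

Recomputing the run from the initial state:
step 1: r1 = 10, r2 = 5, r3 = -2
step 2: r1 = 10, r2 = 5, r3 = -12
step 3: r1 = -10, r2 = 5, r3 = -12
step 4: r1 = 4, r2 = 5, r3 = -12
step 5: r1 = 4, r2 = 9, r3 = -12
step 6: r1 = 13, r2 = 9, r3 = -12
step 7: r1 = -12, r2 = 9, r3 = -12
step 8: r1 = -12, r2 = 9, r3 = 7
step 9: r1 = -12, r2 = 16, r3 = 7
step 10: r1 = -12, r2 = 3, r3 = 7
step 11: r1 = -12, r2 = 7, r3 = 7
step 12: r1 = -5, r2 = 7, r3 = 7
step 13: r1 = 2, r2 = 7, r3 = 7
step 14: r1 = 2, r2 = 7, r3 = 49
step 15: r1 = 2, r2 = 7, r3 = 56
step 16: r1 = 2, r2 = 9, r3 = 56
The first disagreement with the record is at step 5, where the value should be r2 = 9.

step 5, r2 = 9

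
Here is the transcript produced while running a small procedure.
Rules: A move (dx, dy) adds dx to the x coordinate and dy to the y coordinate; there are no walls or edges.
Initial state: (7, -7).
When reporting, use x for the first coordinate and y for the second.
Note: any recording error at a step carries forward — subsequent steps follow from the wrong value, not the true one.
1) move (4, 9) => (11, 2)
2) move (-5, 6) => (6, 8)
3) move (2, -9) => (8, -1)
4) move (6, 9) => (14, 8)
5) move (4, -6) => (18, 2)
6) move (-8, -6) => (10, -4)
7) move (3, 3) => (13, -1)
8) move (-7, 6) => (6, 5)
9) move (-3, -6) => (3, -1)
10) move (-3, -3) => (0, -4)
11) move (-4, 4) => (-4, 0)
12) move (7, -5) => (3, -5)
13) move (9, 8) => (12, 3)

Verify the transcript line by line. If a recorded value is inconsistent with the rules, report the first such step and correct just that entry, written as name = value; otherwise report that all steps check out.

1. x = 7 + (4) = 11, y = -7 + (9) = 2 (no discrepancy)
2. x = 11 + (-5) = 6, y = 2 + (6) = 8 (in agreement)
3. x = 6 + (2) = 8, y = 8 + (-9) = -1 (same as recorded)
4. x = 8 + (6) = 14, y = -1 + (9) = 8 (in agreement)
5. x = 14 + (4) = 18, y = 8 + (-6) = 2 (no discrepancy)
6. x = 18 + (-8) = 10, y = 2 + (-6) = -4 (confirmed correct)
7. x = 10 + (3) = 13, y = -4 + (3) = -1 (same as recorded)
8. x = 13 + (-7) = 6, y = -1 + (6) = 5 (consistent with the transcript)
9. x = 6 + (-3) = 3, y = 5 + (-6) = -1 (same as recorded)
10. x = 3 + (-3) = 0, y = -1 + (-3) = -4 (in agreement)
11. x = 0 + (-4) = -4, y = -4 + (4) = 0 (same as recorded)
12. x = -4 + (7) = 3, y = 0 + (-5) = -5 (consistent with the transcript)
13. x = 3 + (9) = 12, y = -5 + (8) = 3 (matches)
All entries verified; no error found.

no error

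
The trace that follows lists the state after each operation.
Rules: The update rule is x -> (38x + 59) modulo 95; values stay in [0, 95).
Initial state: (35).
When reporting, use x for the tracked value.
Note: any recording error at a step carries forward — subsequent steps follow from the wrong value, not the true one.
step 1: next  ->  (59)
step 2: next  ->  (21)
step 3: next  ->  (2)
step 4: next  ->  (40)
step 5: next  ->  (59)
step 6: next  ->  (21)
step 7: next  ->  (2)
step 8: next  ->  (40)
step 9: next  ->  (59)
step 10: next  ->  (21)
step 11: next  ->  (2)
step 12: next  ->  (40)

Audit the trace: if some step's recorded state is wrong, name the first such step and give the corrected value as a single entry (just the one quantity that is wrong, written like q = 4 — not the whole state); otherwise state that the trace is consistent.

no error

Recomputing the run from the initial state:
step 1: x = 59
step 2: x = 21
step 3: x = 2
step 4: x = 40
step 5: x = 59
step 6: x = 21
step 7: x = 2
step 8: x = 40
step 9: x = 59
step 10: x = 21
step 11: x = 2
step 12: x = 40
This matches the trace at every step.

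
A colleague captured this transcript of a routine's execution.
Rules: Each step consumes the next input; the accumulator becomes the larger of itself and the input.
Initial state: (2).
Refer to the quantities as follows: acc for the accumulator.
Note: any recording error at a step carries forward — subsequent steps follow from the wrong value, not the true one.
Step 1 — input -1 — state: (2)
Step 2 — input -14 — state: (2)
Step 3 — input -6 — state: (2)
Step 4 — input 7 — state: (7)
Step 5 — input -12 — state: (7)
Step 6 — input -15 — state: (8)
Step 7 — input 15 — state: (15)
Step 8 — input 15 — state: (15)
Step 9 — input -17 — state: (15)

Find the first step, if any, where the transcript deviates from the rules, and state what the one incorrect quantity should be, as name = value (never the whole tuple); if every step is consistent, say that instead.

step 6, acc = 7

Recomputing the run from the initial state:
step 1: acc = 2
step 2: acc = 2
step 3: acc = 2
step 4: acc = 7
step 5: acc = 7
step 6: acc = 7
step 7: acc = 15
step 8: acc = 15
step 9: acc = 15
The first disagreement with the transcript is at step 6, where the value should be acc = 7.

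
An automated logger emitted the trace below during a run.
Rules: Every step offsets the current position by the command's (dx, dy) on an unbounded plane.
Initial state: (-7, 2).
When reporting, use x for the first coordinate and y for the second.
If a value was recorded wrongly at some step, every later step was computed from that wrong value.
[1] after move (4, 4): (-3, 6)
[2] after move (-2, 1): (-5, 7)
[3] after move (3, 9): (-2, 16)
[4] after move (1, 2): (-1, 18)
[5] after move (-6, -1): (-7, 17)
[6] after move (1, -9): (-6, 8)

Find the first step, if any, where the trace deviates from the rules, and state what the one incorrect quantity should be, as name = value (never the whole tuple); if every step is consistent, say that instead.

1. x = -7 + (4) = -3, y = 2 + (4) = 6 (same as recorded)
2. x = -3 + (-2) = -5, y = 6 + (1) = 7 (consistent with the trace)
3. x = -5 + (3) = -2, y = 7 + (9) = 16 (matches)
4. x = -2 + (1) = -1, y = 16 + (2) = 18 (consistent with the trace)
5. x = -1 + (-6) = -7, y = 18 + (-1) = 17 (confirmed correct)
6. x = -7 + (1) = -6, y = 17 + (-9) = 8 (consistent with the trace)
All entries verified; no error found.

no error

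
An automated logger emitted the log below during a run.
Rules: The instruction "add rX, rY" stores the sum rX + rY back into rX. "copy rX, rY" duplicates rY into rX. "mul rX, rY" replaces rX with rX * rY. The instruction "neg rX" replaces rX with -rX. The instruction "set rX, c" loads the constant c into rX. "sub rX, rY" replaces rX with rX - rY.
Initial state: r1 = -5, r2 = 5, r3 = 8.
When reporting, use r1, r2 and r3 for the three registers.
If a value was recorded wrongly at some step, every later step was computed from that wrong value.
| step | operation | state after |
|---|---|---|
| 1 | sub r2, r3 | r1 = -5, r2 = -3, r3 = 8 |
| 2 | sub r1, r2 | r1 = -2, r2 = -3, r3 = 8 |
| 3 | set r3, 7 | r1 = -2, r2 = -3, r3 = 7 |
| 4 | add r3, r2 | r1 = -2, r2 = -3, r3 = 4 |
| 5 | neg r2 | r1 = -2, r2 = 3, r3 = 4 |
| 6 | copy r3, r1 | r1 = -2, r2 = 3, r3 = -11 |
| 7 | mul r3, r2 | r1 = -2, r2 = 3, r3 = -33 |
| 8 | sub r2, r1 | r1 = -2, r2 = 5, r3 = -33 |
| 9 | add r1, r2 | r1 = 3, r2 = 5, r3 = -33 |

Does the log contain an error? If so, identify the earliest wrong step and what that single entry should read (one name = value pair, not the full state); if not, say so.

step 1: r2 = 5 - 8 = -3 -> no discrepancy
step 2: r1 = -5 - -3 = -2 -> no discrepancy
step 3: r3 = 7 -> consistent with the log
step 4: r3 = 7 + -3 = 4 -> exactly as logged
step 5: r2 = -(-3) = 3 -> no discrepancy
step 6: r3 = -2 -> the log has a different value
First deviation found at step 6; the corrected entry is r3 = -2.

step 6, r3 = -2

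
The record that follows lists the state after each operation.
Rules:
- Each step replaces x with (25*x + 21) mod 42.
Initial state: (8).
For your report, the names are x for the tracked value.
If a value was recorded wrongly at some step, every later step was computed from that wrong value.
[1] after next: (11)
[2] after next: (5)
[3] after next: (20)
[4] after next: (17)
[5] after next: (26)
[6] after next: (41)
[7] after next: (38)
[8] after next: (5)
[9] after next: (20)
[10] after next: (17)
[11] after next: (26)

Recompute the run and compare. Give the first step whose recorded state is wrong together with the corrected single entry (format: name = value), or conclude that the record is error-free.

Recomputing the run from the initial state:
step 1: x = 11
step 2: x = 2
step 3: x = 29
step 4: x = 32
step 5: x = 23
step 6: x = 8
step 7: x = 11
step 8: x = 2
step 9: x = 29
step 10: x = 32
step 11: x = 23
The first disagreement with the record is at step 2, where the value should be x = 2.

step 2, x = 2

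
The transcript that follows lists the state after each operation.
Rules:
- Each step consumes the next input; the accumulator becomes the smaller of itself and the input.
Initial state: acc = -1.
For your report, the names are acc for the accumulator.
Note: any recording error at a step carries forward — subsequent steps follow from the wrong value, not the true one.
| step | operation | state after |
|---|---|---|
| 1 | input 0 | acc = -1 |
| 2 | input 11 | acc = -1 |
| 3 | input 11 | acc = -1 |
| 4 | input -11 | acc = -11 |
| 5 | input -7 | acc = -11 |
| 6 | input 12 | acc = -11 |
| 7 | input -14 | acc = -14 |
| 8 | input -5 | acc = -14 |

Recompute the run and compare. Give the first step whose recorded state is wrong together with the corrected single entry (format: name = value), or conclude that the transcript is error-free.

Recomputing the run from the initial state:
step 1: acc = -1
step 2: acc = -1
step 3: acc = -1
step 4: acc = -11
step 5: acc = -11
step 6: acc = -11
step 7: acc = -14
step 8: acc = -14
This matches the transcript at every step.

no error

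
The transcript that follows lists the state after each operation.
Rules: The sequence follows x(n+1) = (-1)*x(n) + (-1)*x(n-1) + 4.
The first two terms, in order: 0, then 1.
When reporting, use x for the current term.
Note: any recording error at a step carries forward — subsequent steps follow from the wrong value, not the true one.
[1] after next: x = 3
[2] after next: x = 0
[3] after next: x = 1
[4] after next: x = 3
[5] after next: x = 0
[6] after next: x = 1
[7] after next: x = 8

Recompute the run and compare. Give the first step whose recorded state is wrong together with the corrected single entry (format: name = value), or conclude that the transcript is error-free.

1. x = -1*(1) + (-1)*(0) + (4) = 3 (verified)
2. x = -1*(3) + (-1)*(1) + (4) = 0 (same as recorded)
3. x = -1*(0) + (-1)*(3) + (4) = 1 (no discrepancy)
4. x = -1*(1) + (-1)*(0) + (4) = 3 (verified)
5. x = -1*(3) + (-1)*(1) + (4) = 0 (exactly as logged)
6. x = -1*(0) + (-1)*(3) + (4) = 1 (checks out)
7. x = -1*(1) + (-1)*(0) + (4) = 3 (not what was recorded)
The earliest wrong entry is at step 7: it should read x = 3.

step 7, x = 3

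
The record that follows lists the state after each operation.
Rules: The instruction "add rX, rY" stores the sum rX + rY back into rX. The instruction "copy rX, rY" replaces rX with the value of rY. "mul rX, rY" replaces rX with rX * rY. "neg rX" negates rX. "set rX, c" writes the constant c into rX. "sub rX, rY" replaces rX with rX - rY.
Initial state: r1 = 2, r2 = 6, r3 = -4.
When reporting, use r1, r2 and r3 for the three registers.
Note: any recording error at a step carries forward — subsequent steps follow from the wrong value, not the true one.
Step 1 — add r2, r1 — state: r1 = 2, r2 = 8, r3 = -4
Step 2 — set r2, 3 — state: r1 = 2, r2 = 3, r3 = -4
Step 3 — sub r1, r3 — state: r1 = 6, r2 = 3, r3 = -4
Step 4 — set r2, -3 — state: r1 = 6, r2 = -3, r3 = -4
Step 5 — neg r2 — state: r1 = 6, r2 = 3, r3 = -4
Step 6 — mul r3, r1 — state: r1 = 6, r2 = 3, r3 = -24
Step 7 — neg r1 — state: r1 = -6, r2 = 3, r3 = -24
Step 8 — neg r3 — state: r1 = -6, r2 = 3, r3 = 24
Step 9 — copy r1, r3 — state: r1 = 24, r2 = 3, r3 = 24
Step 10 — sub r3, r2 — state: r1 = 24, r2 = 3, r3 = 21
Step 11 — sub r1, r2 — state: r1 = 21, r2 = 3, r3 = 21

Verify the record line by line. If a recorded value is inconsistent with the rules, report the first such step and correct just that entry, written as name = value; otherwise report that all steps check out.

Step 1: r2 = 6 + 2 = 8 — verified.
Step 2: r2 = 3 — agrees with the record.
Step 3: r1 = 2 - -4 = 6 — confirmed correct.
Step 4: r2 = -3 — consistent with the record.
Step 5: r2 = -(-3) = 3 — consistent with the record.
Step 6: r3 = -4 * 6 = -24 — no discrepancy.
Step 7: r1 = -(6) = -6 — confirmed correct.
Step 8: r3 = -(-24) = 24 — checks out.
Step 9: r1 = 24 — exactly as logged.
Step 10: r3 = 24 - 3 = 21 — in agreement.
Step 11: r1 = 24 - 3 = 21 — matches.
The recomputation confirms every line.

no error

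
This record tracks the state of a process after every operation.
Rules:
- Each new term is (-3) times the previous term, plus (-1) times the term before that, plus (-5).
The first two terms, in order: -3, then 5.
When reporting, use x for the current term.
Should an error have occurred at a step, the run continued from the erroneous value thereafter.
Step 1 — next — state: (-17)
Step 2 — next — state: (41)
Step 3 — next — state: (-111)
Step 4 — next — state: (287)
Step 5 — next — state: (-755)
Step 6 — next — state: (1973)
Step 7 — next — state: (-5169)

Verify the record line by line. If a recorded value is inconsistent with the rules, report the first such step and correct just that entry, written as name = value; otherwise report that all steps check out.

Recomputing the run from the initial state:
step 1: x = -17
step 2: x = 41
step 3: x = -111
step 4: x = 287
step 5: x = -755
step 6: x = 1973
step 7: x = -5169
This matches the record at every step.

no error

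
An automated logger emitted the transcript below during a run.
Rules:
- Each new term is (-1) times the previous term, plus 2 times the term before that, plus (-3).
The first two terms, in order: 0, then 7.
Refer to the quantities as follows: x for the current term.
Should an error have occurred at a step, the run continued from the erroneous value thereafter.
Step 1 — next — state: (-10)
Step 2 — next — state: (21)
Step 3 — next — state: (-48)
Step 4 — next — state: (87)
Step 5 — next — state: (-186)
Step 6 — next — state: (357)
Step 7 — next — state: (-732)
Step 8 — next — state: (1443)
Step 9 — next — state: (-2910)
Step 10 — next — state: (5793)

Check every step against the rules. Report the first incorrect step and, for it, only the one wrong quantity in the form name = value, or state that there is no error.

step 1: x = -1*(7) + (2)*(0) + (-3) = -10 -> checks out
step 2: x = -1*(-10) + (2)*(7) + (-3) = 21 -> matches
step 3: x = -1*(21) + (2)*(-10) + (-3) = -44 -> first mismatch against the transcript
The audit stops at step 3: the recorded entry is wrong and should be x = -44.

step 3, x = -44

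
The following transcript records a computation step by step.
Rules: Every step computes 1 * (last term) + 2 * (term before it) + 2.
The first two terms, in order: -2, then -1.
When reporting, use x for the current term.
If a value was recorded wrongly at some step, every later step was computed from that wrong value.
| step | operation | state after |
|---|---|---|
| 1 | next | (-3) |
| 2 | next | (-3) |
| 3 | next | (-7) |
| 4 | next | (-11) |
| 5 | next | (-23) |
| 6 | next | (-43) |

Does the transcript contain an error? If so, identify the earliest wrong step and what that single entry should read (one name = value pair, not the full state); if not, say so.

no error

step 1: x = 1*(-1) + (2)*(-2) + (2) = -3 -> exactly as logged
step 2: x = 1*(-3) + (2)*(-1) + (2) = -3 -> in agreement
step 3: x = 1*(-3) + (2)*(-3) + (2) = -7 -> same as recorded
step 4: x = 1*(-7) + (2)*(-3) + (2) = -11 -> checks out
step 5: x = 1*(-11) + (2)*(-7) + (2) = -23 -> verified
step 6: x = 1*(-23) + (2)*(-11) + (2) = -43 -> in agreement
The whole run recomputes cleanly — no discrepancies.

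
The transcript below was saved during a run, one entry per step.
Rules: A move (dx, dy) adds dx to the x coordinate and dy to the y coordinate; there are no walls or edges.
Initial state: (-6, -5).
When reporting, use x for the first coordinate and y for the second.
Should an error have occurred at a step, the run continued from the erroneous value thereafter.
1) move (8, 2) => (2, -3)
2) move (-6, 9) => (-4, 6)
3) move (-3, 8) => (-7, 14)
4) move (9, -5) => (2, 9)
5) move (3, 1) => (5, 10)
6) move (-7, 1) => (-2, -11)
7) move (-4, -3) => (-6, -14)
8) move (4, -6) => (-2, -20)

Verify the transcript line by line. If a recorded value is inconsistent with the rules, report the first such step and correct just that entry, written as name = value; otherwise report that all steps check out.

step 6, y = 11

Recomputing the run from the initial state:
step 1: x = 2, y = -3
step 2: x = -4, y = 6
step 3: x = -7, y = 14
step 4: x = 2, y = 9
step 5: x = 5, y = 10
step 6: x = -2, y = 11
step 7: x = -6, y = 8
step 8: x = -2, y = 2
The first disagreement with the transcript is at step 6, where the value should be y = 11.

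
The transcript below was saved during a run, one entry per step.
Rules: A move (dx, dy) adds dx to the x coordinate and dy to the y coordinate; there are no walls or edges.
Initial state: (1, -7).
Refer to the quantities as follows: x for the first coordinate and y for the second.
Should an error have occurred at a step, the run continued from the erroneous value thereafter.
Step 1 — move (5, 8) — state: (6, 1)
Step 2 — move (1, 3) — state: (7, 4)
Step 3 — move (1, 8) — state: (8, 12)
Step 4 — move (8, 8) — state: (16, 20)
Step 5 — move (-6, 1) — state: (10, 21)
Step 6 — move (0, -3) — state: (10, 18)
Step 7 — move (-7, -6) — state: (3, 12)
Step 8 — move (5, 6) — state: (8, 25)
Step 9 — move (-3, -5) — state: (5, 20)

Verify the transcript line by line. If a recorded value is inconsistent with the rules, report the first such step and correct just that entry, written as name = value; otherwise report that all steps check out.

step 8, y = 18

Step 1: x = 1 + (5) = 6, y = -7 + (8) = 1 — confirmed correct.
Step 2: x = 6 + (1) = 7, y = 1 + (3) = 4 — same as recorded.
Step 3: x = 7 + (1) = 8, y = 4 + (8) = 12 — same as recorded.
Step 4: x = 8 + (8) = 16, y = 12 + (8) = 20 — matches.
Step 5: x = 16 + (-6) = 10, y = 20 + (1) = 21 — exactly as logged.
Step 6: x = 10 + (0) = 10, y = 21 + (-3) = 18 — confirmed correct.
Step 7: x = 10 + (-7) = 3, y = 18 + (-6) = 12 — matches.
Step 8: x = 3 + (5) = 8, y = 12 + (6) = 18 — this is not what the transcript shows.
First incorrect step: 8; the correct value is y = 18.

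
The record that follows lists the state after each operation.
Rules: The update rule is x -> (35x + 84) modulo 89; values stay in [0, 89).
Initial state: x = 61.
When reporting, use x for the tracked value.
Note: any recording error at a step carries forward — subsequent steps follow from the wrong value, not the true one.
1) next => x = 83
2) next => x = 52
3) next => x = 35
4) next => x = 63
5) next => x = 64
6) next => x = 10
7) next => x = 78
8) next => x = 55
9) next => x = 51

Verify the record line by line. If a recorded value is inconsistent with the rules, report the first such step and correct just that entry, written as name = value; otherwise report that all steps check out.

1. x = (35*61 + 84) mod 89 = 83 (exactly as logged)
2. x = (35*83 + 84) mod 89 = 52 (checks out)
3. x = (35*52 + 84) mod 89 = 35 (same as recorded)
4. x = (35*35 + 84) mod 89 = 63 (same as recorded)
5. x = (35*63 + 84) mod 89 = 64 (no discrepancy)
6. x = (35*64 + 84) mod 89 = 10 (verified)
7. x = (35*10 + 84) mod 89 = 78 (no discrepancy)
8. x = (35*78 + 84) mod 89 = 55 (matches)
9. x = (35*55 + 84) mod 89 = 51 (agrees with the record)
All steps check out; nothing to correct.

no error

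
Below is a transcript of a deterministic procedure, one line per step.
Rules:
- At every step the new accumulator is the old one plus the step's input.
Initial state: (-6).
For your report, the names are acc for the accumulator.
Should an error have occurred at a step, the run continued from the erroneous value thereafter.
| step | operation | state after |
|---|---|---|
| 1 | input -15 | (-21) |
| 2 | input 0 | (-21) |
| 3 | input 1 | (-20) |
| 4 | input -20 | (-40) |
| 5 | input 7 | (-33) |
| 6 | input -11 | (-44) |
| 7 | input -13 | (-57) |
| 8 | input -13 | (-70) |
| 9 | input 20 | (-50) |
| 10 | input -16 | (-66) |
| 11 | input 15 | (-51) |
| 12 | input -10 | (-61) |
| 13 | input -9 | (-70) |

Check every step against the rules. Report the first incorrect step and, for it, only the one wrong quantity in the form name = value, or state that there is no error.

Recomputing the run from the initial state:
step 1: acc = -21
step 2: acc = -21
step 3: acc = -20
step 4: acc = -40
step 5: acc = -33
step 6: acc = -44
step 7: acc = -57
step 8: acc = -70
step 9: acc = -50
step 10: acc = -66
step 11: acc = -51
step 12: acc = -61
step 13: acc = -70
This matches the transcript at every step.

no error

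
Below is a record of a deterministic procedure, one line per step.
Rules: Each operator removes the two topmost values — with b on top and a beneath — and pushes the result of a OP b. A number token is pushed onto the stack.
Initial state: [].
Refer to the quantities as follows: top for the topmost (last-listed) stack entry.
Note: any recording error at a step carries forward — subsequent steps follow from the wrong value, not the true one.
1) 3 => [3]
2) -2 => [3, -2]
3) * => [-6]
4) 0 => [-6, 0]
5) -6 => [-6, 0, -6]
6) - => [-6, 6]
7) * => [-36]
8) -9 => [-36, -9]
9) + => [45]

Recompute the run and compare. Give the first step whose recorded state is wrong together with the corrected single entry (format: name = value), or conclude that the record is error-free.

step 9, top = -45

Recomputing the run from the initial state:
step 1: [3]
step 2: [3, -2]
step 3: [-6]
step 4: [-6, 0]
step 5: [-6, 0, -6]
step 6: [-6, 6]
step 7: [-36]
step 8: [-36, -9]
step 9: [-45]
The first disagreement with the record is at step 9, where the value should be top = -45.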